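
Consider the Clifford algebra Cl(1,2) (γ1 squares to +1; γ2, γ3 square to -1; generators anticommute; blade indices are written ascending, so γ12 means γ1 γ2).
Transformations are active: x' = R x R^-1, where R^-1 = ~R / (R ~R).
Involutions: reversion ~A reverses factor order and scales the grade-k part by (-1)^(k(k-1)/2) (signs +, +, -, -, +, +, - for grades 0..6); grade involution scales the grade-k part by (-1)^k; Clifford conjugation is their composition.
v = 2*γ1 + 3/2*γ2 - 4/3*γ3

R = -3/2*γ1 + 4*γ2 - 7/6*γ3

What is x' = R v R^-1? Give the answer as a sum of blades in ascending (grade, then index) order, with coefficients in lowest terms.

~R = -3/2*γ1 + 4*γ2 - 7/6*γ3, and R ~R = -136/9, so R^-1 = ~R / (-136/9).
R v = -95/9 - 41/4*γ12 + 13/3*γ13 - 43/12*γ23
Answer: -557/136*γ1 + 139/34*γ2 - 121/408*γ3


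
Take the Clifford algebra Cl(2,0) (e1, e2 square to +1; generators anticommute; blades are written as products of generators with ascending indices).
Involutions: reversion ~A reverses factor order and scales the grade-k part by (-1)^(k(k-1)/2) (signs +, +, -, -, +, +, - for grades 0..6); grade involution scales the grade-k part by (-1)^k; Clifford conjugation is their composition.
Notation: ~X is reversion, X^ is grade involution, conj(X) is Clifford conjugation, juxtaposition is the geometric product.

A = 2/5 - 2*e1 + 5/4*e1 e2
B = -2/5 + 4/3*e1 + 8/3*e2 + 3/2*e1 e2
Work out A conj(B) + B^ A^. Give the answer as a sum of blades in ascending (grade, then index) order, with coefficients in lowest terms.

first term: 2629/600 - 46/15*e1 + 18/5*e2 + 127/30*e1 e2
second term: -2821/600 + 2*e1 - 86/15*e2 + 163/30*e1 e2
Answer: -8/25 - 16/15*e1 - 32/15*e2 + 29/3*e1 e2


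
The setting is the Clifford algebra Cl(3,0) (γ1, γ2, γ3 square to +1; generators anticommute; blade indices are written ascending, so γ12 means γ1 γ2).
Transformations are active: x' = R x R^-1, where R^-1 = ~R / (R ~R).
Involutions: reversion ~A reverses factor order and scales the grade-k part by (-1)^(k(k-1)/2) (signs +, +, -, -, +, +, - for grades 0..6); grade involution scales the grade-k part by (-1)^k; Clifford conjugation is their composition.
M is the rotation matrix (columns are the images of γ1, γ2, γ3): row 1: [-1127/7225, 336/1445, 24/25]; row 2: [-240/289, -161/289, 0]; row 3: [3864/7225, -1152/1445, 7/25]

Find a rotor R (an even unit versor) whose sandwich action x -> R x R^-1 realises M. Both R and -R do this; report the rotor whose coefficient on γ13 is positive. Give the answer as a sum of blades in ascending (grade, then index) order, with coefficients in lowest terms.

Method: write R = a + b12*γ12 + b13*γ13 + b23*γ23 with a^2 + b12^2 + b13^2 + b23^2 = 1 (so R^-1 = ~R). Expanding the columns R e_j ~R gives tr M = 4a^2 - 1 and, from the antisymmetric part, M21 - M12 = -4a*b12, M13 - M31 = 4a*b13, M32 - M23 = -4a*b23.
Here tr M = -3129/7225, so a^2 = (1 + tr M)/4 = 1024/7225 and a = ±32/85. Taking a = 32/85: M21 - M12 = -1536/1445, M13 - M31 = 3072/7225, M32 - M23 = -1152/1445, giving b12 = 12/17, b13 = 24/85, b23 = 9/17, i.e. R = 32/85 + 12/17*γ12 + 24/85*γ13 + 9/17*γ23.
Its γ13 coefficient is already positive.
Answer: 32/85 + 12/17*γ12 + 24/85*γ13 + 9/17*γ23. Recall the cover is two-to-one: with M of trace -3129/7225, both preimages act alike, and the stated γ13 sign chooses the sheet.


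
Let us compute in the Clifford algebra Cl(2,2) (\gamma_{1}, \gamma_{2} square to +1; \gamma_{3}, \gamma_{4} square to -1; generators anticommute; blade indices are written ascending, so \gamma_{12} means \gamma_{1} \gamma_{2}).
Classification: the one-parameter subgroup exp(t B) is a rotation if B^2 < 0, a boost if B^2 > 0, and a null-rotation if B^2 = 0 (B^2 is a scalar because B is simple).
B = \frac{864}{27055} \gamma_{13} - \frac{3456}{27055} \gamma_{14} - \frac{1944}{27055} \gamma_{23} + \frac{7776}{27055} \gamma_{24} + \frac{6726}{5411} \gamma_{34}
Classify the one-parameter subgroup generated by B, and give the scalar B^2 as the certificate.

B^2 term by term: the squares give (\frac{864}{27055})^2*(\gamma_{13})^2 + (-\frac{3456}{27055})^2*(\gamma_{14})^2 + (-\frac{1944}{27055})^2*(\gamma_{23})^2 + (\frac{7776}{27055})^2*(\gamma_{24})^2 + (\frac{6726}{5411})^2*(\gamma_{34})^2 = \frac{746496}{731973025}*(+1) + \frac{11943936}{731973025}*(+1) + \frac{3779136}{731973025}*(+1) + \frac{60466176}{731973025}*(+1) + \frac{45239076}{29278921}*(-1) = -\frac{36}{25} (each basis 2-blade squares to minus the product of its generators' squares); cross terms between blades sharing an index anticommute and cancel; the commuting (index-disjoint) pairs give grade-4 terms 2*c*c'*(blade product), which cancel blade by blade — \gamma_{1234}: -\frac{13436928}{731973025} + \frac{13436928}{731973025} = 0 — confirming B is simple. So B^2 = -\frac{36}{25}.
Answer: rotation, certificate B^2 = -\frac{36}{25}. Certificate logic: -\frac{36}{25} is a conjugation-invariant scalar, so its sign fixes rotation versus boost versus null-rotation outright.


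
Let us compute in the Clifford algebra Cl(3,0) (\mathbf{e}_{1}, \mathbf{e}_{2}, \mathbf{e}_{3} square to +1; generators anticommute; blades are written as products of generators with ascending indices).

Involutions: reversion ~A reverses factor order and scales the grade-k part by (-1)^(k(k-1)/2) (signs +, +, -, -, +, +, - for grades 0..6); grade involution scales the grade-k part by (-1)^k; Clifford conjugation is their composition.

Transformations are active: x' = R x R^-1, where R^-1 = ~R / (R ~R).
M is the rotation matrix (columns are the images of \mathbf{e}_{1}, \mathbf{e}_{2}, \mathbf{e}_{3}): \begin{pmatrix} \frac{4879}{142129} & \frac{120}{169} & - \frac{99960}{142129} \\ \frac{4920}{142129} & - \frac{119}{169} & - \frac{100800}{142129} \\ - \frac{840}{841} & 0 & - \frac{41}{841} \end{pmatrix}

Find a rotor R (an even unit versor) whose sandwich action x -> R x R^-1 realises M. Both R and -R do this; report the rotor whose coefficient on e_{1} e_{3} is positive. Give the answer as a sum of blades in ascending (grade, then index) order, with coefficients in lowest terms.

Method: write R = a + b12*e_{1} e_{2} + b13*e_{1} e_{3} + b23*e_{2} e_{3} with a^2 + b12^2 + b13^2 + b23^2 = 1 (so R^-1 = ~R). Expanding the columns R e_j ~R gives tr M = 4a^2 - 1 and, from the antisymmetric part, M21 - M12 = -4a*b12, M13 - M31 = 4a*b13, M32 - M23 = -4a*b23.
Here tr M = -\frac{102129}{142129}, so a^2 = (1 + tr M)/4 = \frac{10000}{142129} and a = ±\frac{100}{377}. Taking a = \frac{100}{377}: M21 - M12 = -\frac{96000}{142129}, M13 - M31 = \frac{42000}{142129}, M32 - M23 = \frac{100800}{142129}, giving b12 = \frac{240}{377}, b13 = \frac{105}{377}, b23 = -\frac{252}{377}, i.e. R = \frac{100}{377} + \frac{240}{377} e_{1} e_{2} + \frac{105}{377} e_{1} e_{3} - \frac{252}{377} e_{2} e_{3}.
Its e_{1} e_{3} coefficient is already positive.
Answer: \frac{100}{377} + \frac{240}{377} e_{1} e_{2} + \frac{105}{377} e_{1} e_{3} - \frac{252}{377} e_{2} e_{3}. Uniqueness: Spin(3) -> SO(3) maps R and -R to the same rotation of trace -\frac{102129}{142129}; fixing the sign of the e_{1} e_{3} coefficient removes the ambiguity.


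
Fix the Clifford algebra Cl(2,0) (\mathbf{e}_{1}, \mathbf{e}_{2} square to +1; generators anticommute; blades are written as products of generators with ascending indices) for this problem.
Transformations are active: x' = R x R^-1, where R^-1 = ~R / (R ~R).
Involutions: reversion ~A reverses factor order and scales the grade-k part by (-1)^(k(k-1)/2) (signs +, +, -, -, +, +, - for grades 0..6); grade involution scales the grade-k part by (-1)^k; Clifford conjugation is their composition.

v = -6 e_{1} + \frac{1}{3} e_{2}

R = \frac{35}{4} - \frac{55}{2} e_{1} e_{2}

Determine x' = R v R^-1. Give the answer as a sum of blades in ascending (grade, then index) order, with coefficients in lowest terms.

~R = \frac{35}{4} + \frac{55}{2} e_{1} e_{2}, and R ~R = \frac{13325}{16}, so R^-1 = ~R / (\frac{13325}{16}).
R v = -\frac{185}{3} e_{1} - \frac{1945}{12} e_{2}
Answer: \frac{7522}{1599} e_{1} - \frac{1993}{533} e_{2}


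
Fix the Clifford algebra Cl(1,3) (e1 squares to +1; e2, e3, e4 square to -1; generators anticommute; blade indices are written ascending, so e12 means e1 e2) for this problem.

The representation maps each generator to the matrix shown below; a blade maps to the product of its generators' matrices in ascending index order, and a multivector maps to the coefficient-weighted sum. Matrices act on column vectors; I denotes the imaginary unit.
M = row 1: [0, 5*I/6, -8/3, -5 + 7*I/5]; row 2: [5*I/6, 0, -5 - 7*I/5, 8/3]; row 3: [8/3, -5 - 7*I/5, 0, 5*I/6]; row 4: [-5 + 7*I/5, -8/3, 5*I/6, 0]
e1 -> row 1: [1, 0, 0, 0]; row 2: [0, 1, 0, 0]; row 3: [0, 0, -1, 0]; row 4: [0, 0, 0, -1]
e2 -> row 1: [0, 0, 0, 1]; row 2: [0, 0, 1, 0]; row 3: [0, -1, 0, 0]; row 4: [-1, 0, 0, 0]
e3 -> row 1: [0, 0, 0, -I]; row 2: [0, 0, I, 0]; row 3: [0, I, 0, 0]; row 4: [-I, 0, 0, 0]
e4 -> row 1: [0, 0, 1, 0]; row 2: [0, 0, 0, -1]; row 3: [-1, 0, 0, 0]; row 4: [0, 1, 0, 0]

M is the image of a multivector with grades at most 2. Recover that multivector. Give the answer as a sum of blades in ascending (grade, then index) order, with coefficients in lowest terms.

Method: the blade images are trace-orthogonal — tr(rho(e_A) rho(e_B)^-1) = 4 if A = B and 0 otherwise — and rho(e_A)^-1 = (e_A)^2 * rho(e_A) with (e_A)^2 = +1 or -1, so the coefficient of e_A in the preimage is (e_A)^2 * tr(M rho(e_A))/4.
Nonzero projections over blades of grade <= 2: e3: (e3)^2 = -1, tr(M rho(e3)) = 28/5, coefficient -7/5; e4: (e4)^2 = -1, tr(M rho(e4)) = 32/3, coefficient -8/3; e12: (e12)^2 = +1, tr(M rho(e12)) = -20, coefficient -5; e34: (e34)^2 = -1, tr(M rho(e34)) = 10/3, coefficient -5/6. Every other blade of grade <= 2 projects to 0.
Answer: -7/5*e3 - 8/3*e4 - 5*e12 - 5/6*e34


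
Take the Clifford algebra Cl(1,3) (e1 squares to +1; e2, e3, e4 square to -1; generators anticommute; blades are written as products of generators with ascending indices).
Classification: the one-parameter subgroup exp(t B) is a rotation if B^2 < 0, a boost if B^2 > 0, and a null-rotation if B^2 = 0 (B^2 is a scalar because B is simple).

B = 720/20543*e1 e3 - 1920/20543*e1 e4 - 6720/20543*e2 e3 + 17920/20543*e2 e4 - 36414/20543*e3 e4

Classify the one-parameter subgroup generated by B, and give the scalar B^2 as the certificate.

B^2 term by term: the squares give (720/20543)^2*(e1 e3)^2 + (-1920/20543)^2*(e1 e4)^2 + (-6720/20543)^2*(e2 e3)^2 + (17920/20543)^2*(e2 e4)^2 + (-36414/20543)^2*(e3 e4)^2 = 518400/422014849*(+1) + 3686400/422014849*(+1) + 45158400/422014849*(-1) + 321126400/422014849*(-1) + 1325979396/422014849*(-1) = -4 (each basis 2-blade squares to minus the product of its generators' squares); cross terms between blades sharing an index anticommute and cancel; the commuting (index-disjoint) pairs give grade-4 terms 2*c*c'*(blade product), which cancel blade by blade — e1 e2 e3 e4: -25804800/422014849 + 25804800/422014849 = 0 — confirming B is simple. So B^2 = -4.
Answer: rotation, certificate B^2 = -4. Check the certificate: B^2 = -4, and that sign is decisive whatever form B takes.


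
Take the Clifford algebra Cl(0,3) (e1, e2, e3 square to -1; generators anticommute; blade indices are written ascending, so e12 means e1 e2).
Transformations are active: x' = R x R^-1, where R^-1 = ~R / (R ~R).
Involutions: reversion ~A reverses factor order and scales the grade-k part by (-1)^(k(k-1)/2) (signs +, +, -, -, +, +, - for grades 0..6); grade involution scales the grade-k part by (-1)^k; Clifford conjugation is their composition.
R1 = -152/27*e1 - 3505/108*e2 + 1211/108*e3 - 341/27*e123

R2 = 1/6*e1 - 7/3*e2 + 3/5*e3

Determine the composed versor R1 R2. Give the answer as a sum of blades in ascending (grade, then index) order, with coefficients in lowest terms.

Distribute over the terms of R2 (each basis-blade product reordered to ascending indices, repeated generators contracted through their squares):
R1 (1/6*e1) = 76/81 + 3505/648*e12 - 1211/648*e13 + 341/162*e23
R1 (-7/3*e2) = -24535/324 + 1064/81*e12 + 2387/81*e13 + 8477/324*e23
R1 (3/5*e3) = -1211/180 + 341/45*e12 - 152/45*e13 - 701/36*e23
Summing the partial products and collecting blades:
Answer: -22009/270 + 84637/3240*e12 + 78481/3240*e13 + 475/54*e23


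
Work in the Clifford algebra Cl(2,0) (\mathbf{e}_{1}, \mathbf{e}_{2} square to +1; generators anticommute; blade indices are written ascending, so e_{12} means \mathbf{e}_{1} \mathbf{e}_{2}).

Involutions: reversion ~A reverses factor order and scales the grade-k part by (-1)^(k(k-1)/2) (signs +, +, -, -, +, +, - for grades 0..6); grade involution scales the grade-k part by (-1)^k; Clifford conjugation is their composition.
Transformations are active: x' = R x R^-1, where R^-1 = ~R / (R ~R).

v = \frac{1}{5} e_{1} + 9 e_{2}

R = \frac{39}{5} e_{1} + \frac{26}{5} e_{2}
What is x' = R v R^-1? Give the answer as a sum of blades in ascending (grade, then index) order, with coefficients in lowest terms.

~R = \frac{39}{5} e_{1} + \frac{26}{5} e_{2}, and R ~R = \frac{2197}{25}, so R^-1 = ~R / (\frac{2197}{25}).
R v = \frac{1209}{25} + \frac{1729}{25} e_{12}
Answer: \frac{109}{13} e_{1} - \frac{213}{65} e_{2}


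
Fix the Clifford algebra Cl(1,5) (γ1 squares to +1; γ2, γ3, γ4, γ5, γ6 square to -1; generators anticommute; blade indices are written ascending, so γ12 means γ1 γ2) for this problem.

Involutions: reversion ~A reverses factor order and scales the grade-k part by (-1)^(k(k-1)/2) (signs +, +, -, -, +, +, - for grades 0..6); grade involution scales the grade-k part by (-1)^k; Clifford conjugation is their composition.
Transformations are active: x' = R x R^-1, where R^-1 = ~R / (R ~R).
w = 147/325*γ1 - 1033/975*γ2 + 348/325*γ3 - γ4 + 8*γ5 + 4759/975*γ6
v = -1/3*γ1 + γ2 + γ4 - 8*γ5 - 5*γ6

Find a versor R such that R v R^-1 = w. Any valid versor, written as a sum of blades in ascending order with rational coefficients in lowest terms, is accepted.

Why this works: both vectors square to -818/9, so q(v) = q(w) and R = v + w = 116/975*γ1 - 58/975*γ2 + 348/325*γ3 - 116/975*γ6 carries v to w — its own direction survives, the complement (v - w)/2 flips.
Answer: 116/975*γ1 - 58/975*γ2 + 348/325*γ3 - 116/975*γ6


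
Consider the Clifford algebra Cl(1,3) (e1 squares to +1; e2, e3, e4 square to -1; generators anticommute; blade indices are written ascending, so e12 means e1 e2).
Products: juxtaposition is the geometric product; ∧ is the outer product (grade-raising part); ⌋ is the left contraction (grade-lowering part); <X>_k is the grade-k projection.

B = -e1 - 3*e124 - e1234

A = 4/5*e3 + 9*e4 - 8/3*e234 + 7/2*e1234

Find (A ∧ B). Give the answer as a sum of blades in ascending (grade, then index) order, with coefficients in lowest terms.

step 1: 4/5*e13 + 9*e14 - 76/15*e1234
Answer: 4/5*e13 + 9*e14 - 76/15*e1234


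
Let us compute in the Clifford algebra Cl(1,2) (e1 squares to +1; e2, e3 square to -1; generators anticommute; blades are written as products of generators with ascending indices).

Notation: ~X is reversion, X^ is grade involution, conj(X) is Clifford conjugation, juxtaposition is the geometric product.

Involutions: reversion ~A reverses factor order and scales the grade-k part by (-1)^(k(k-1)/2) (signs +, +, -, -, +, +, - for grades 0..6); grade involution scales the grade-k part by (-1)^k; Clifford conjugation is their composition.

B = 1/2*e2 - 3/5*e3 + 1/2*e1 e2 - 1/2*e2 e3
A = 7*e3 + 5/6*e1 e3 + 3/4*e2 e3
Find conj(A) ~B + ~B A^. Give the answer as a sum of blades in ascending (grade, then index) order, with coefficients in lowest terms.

first term: -153/40 - 1/2*e1 - 79/20*e2 - 3/8*e3 - 5/12*e1 e2 + 3/8*e1 e3 + 47/12*e2 e3 + 47/12*e1 e2 e3
second term: -183/40 - 1/2*e1 + 61/20*e2 - 3/8*e3 - 5/12*e1 e2 + 3/8*e1 e3 - 37/12*e2 e3 + 37/12*e1 e2 e3
Answer: -42/5 - e1 - 9/10*e2 - 3/4*e3 - 5/6*e1 e2 + 3/4*e1 e3 + 5/6*e2 e3 + 7*e1 e2 e3


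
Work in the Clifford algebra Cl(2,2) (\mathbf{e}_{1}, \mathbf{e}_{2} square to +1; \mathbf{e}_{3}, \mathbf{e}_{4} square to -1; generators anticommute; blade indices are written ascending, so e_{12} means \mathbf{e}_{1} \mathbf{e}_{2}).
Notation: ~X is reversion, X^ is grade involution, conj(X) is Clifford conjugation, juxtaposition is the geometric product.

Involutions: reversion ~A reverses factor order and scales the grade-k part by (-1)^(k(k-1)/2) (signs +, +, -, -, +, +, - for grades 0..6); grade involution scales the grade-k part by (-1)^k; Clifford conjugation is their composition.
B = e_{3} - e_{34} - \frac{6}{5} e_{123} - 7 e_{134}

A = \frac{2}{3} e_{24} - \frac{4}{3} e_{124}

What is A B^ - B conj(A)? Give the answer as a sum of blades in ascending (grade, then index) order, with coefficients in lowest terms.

first term: -10 e_{23} - \frac{8}{5} e_{34} + 6 e_{123} + \frac{4}{5} e_{134} + \frac{2}{3} e_{234} - \frac{4}{3} e_{1234}
second term: -10 e_{23} - \frac{8}{5} e_{34} - 6 e_{123} - \frac{4}{5} e_{134} + \frac{2}{3} e_{234} - \frac{4}{3} e_{1234}
Answer: 12 e_{123} + \frac{8}{5} e_{134}


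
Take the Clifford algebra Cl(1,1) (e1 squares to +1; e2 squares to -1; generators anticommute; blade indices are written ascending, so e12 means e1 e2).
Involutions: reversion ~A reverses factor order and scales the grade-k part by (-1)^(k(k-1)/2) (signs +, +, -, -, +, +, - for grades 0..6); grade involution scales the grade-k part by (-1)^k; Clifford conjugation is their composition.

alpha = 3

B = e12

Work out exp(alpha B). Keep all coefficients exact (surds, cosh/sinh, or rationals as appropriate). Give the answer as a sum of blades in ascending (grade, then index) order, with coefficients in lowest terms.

B^2 = (1)^2*(e12)^2 = 1*(+1) = 1 (a basis 2-blade squares to minus the product of its generators' squares).
B^2 = 1 — the positive square puts this in the hyperbolic regime; l = 1, alpha*l = 3, so exp(alpha B) = cosh(3) + (sinh(3)/1)*B = cosh(3) + (sinh(3))*B.
Answer: cosh(3) + sinh(3)*e12


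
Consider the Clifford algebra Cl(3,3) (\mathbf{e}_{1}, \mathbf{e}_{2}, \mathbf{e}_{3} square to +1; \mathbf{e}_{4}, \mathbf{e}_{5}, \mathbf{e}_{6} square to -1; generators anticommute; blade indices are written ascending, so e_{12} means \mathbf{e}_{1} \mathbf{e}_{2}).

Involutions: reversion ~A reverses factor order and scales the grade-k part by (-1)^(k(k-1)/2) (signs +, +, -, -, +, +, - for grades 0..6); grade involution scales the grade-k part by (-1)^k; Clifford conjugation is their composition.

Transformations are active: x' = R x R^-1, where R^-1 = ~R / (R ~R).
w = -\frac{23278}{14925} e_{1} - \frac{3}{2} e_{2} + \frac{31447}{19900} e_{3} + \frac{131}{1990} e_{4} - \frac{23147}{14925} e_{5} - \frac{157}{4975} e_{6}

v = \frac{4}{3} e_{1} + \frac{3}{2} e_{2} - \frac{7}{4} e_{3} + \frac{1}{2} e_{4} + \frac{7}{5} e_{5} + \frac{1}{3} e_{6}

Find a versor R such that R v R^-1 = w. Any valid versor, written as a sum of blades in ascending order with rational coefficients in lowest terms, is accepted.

The midline construction: v and w both square to \frac{5723}{1200}, so reflecting in their sum -\frac{1126}{4975} e_{1} - \frac{1689}{9950} e_{3} + \frac{563}{995} e_{4} - \frac{2252}{14925} e_{5} + \frac{4504}{14925} e_{6} exchanges them.
Answer: -\frac{1126}{4975} e_{1} - \frac{1689}{9950} e_{3} + \frac{563}{995} e_{4} - \frac{2252}{14925} e_{5} + \frac{4504}{14925} e_{6}


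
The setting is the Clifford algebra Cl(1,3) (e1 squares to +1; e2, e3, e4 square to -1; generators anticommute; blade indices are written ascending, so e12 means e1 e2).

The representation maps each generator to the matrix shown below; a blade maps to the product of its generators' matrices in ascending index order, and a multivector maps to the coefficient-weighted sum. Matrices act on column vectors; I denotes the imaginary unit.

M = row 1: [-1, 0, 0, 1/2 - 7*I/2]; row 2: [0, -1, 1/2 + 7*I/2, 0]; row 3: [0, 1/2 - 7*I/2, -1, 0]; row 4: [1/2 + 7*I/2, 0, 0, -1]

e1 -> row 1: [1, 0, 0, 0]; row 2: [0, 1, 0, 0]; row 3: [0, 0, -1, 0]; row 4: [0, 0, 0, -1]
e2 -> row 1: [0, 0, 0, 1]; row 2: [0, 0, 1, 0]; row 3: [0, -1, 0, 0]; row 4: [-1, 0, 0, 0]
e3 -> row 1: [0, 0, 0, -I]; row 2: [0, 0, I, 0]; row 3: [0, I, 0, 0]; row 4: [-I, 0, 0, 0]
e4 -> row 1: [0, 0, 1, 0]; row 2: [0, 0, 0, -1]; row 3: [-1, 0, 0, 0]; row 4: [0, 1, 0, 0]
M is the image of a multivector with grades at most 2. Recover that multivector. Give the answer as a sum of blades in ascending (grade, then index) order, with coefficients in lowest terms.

Method: the blade images are trace-orthogonal — tr(rho(e_A) rho(e_B)^-1) = 4 if A = B and 0 otherwise — and rho(e_A)^-1 = (e_A)^2 * rho(e_A) with (e_A)^2 = +1 or -1, so the coefficient of e_A in the preimage is (e_A)^2 * tr(M rho(e_A))/4.
Nonzero projections over blades of grade <= 2: 1: (1)^2 = +1, tr(M 1) = -4, coefficient -1; e12: (e12)^2 = +1, tr(M rho(e12)) = 2, coefficient 1/2; e13: (e13)^2 = +1, tr(M rho(e13)) = 14, coefficient 7/2. Every other blade of grade <= 2 projects to 0.
Answer: -1 + 1/2*e12 + 7/2*e13


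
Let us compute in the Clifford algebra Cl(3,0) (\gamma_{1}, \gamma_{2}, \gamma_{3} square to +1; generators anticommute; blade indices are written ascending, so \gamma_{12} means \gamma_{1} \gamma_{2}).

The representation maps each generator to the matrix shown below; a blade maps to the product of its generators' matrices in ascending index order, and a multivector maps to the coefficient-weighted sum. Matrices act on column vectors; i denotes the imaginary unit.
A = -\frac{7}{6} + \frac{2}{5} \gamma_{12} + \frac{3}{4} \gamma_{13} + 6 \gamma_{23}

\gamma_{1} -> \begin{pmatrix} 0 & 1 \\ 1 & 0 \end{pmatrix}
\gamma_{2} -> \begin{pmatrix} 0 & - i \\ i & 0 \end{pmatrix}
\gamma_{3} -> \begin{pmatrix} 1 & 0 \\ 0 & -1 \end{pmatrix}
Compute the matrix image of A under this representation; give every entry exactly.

Bivector images (products of the table entries): rho(\gamma_{12}) = rho(\gamma_{1})rho(\gamma_{2}) = \begin{pmatrix} i & 0 \\ 0 & - i \end{pmatrix}; rho(\gamma_{13}) = rho(\gamma_{1})rho(\gamma_{3}) = \begin{pmatrix} 0 & -1 \\ 1 & 0 \end{pmatrix}; rho(\gamma_{23}) = rho(\gamma_{2})rho(\gamma_{3}) = \begin{pmatrix} 0 & i \\ i & 0 \end{pmatrix}.
M = (-\frac{7}{6})*1 + (\frac{2}{5})*rho(\gamma_{12}) + (\frac{3}{4})*rho(\gamma_{13}) + (6)*rho(\gamma_{23}), summed entrywise (1 is the identity matrix):
Answer: \begin{pmatrix} - \frac{7}{6} + \frac{2 i}{5} & - \frac{3}{4} + 6 i \\ \frac{3}{4} + 6 i & - \frac{7}{6} - \frac{2 i}{5} \end{pmatrix}


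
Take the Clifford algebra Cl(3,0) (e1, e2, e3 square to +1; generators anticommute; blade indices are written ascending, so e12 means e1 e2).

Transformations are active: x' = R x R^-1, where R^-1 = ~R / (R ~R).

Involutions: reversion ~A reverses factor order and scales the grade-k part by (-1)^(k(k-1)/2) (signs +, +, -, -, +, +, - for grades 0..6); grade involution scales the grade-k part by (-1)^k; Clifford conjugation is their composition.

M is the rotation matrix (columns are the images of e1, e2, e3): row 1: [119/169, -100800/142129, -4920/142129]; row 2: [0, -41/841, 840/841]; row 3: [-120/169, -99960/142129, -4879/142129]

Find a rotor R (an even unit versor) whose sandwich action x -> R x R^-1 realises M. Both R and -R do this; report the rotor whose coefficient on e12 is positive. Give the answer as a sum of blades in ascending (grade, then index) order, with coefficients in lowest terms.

Method: write R = a + b12*e12 + b13*e13 + b23*e23 with a^2 + b12^2 + b13^2 + b23^2 = 1 (so R^-1 = ~R). Expanding the columns R e_j ~R gives tr M = 4a^2 - 1 and, from the antisymmetric part, M21 - M12 = -4a*b12, M13 - M31 = 4a*b13, M32 - M23 = -4a*b23.
Here tr M = 88271/142129, so a^2 = (1 + tr M)/4 = 57600/142129 and a = ±240/377. Taking a = 240/377: M21 - M12 = 100800/142129, M13 - M31 = 96000/142129, M32 - M23 = -241920/142129, giving b12 = -105/377, b13 = 100/377, b23 = 252/377, i.e. R = 240/377 - 105/377*e12 + 100/377*e13 + 252/377*e23.
Its e12 coefficient is negative, so report the other preimage -R.
Answer: -240/377 + 105/377*e12 - 100/377*e13 - 252/377*e23. Sheet selection: the two-to-one cover makes ±R indistinguishable at the matrix level (trace 88271/142129), so uniqueness comes from the required sign on e12.


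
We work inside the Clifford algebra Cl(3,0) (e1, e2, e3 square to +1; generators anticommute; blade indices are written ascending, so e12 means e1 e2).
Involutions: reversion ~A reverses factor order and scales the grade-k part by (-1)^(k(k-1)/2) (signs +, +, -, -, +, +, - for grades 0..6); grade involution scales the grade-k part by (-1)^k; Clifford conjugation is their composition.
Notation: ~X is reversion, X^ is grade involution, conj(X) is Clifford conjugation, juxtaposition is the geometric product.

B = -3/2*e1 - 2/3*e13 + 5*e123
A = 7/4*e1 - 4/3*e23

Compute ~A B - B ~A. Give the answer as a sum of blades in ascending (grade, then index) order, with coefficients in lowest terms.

first term: -21/8 - 20/3*e1 - 7/6*e3 - 8/9*e12 + 35/4*e23 - 2*e123
second term: -21/8 - 20/3*e1 + 7/6*e3 + 8/9*e12 + 35/4*e23 - 2*e123
Answer: -7/3*e3 - 16/9*e12


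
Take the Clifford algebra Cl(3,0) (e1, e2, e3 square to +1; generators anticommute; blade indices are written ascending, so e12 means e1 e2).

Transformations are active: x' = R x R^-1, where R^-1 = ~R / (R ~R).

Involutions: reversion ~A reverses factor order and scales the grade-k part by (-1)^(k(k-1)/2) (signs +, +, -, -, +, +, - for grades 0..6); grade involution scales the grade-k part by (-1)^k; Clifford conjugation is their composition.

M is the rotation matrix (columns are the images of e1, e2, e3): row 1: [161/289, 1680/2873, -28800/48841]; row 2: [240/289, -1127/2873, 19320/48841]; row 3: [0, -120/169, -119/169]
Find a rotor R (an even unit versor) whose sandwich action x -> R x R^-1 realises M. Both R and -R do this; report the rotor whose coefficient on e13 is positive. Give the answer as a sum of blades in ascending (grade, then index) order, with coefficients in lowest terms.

Method: write R = a + b12*e12 + b13*e13 + b23*e23 with a^2 + b12^2 + b13^2 + b23^2 = 1 (so R^-1 = ~R). Expanding the columns R e_j ~R gives tr M = 4a^2 - 1 and, from the antisymmetric part, M21 - M12 = -4a*b12, M13 - M31 = 4a*b13, M32 - M23 = -4a*b23.
Here tr M = -26341/48841, so a^2 = (1 + tr M)/4 = 5625/48841 and a = ±75/221. Taking a = 75/221: M21 - M12 = 12000/48841, M13 - M31 = -28800/48841, M32 - M23 = -54000/48841, giving b12 = -40/221, b13 = -96/221, b23 = 180/221, i.e. R = 75/221 - 40/221*e12 - 96/221*e13 + 180/221*e23.
Its e13 coefficient is negative, so report the other preimage -R.
Answer: -75/221 + 40/221*e12 + 96/221*e13 - 180/221*e23. Note: both R and -R realise this M (trace -26341/48841); the covering map identifies them, and the e13-coefficient sign is the tie-breaker.


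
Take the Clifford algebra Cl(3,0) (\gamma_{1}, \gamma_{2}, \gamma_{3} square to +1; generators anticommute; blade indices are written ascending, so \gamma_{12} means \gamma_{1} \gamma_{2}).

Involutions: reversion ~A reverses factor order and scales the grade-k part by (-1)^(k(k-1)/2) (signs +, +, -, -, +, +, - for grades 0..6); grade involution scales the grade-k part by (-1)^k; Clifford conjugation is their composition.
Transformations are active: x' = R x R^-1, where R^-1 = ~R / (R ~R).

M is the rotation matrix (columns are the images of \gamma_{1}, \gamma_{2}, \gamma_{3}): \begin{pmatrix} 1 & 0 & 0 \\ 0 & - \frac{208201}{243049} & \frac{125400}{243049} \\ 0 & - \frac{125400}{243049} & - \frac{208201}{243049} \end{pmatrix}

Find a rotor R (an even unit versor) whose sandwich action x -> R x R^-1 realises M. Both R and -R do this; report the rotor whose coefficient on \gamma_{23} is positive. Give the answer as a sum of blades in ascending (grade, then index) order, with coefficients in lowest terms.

Method: write R = a + b12*\gamma_{12} + b13*\gamma_{13} + b23*\gamma_{23} with a^2 + b12^2 + b13^2 + b23^2 = 1 (so R^-1 = ~R). Expanding the columns R e_j ~R gives tr M = 4a^2 - 1 and, from the antisymmetric part, M21 - M12 = -4a*b12, M13 - M31 = 4a*b13, M32 - M23 = -4a*b23.
Here tr M = -\frac{173353}{243049}, so a^2 = (1 + tr M)/4 = \frac{17424}{243049} and a = ±\frac{132}{493}. Taking a = \frac{132}{493}: M21 - M12 = 0, M13 - M31 = 0, M32 - M23 = -\frac{250800}{243049}, giving b12 = 0, b13 = 0, b23 = \frac{475}{493}, i.e. R = \frac{132}{493} + \frac{475}{493} \gamma_{23}.
Its \gamma_{23} coefficient is already positive.
Answer: \frac{132}{493} + \frac{475}{493} \gamma_{23}. Sheet selection: the two-to-one cover makes ±R indistinguishable at the matrix level (trace -\frac{173353}{243049}), so uniqueness comes from the required sign on \gamma_{23}.


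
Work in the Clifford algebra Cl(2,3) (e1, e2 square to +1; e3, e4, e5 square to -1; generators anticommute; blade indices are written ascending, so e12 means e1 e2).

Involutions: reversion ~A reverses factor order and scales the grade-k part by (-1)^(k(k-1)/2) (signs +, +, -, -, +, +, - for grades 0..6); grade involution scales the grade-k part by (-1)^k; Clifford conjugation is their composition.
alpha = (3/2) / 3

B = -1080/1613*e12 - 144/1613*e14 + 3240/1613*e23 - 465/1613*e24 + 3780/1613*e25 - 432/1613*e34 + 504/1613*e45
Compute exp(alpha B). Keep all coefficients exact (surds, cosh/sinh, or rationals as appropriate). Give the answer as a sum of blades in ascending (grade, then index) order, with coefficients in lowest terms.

B^2 term by term: the squares give (-1080/1613)^2*(e12)^2 + (-144/1613)^2*(e14)^2 + (3240/1613)^2*(e23)^2 + (-465/1613)^2*(e24)^2 + (3780/1613)^2*(e25)^2 + (-432/1613)^2*(e34)^2 + (504/1613)^2*(e45)^2 = 1166400/2601769*(-1) + 20736/2601769*(+1) + 10497600/2601769*(+1) + 216225/2601769*(+1) + 14288400/2601769*(+1) + 186624/2601769*(-1) + 254016/2601769*(-1) = 9 (each basis 2-blade squares to minus the product of its generators' squares); cross terms between blades sharing an index anticommute and cancel; the commuting (index-disjoint) pairs give grade-4 terms 2*c*c'*(blade product), which cancel blade by blade — e1234: 933120/2601769 - 933120/2601769 = 0; e1245: -1088640/2601769 + 1088640/2601769 = 0; e2345: 3265920/2601769 - 3265920/2601769 = 0 — confirming B is simple. So B^2 = 9.
B^2 = 9 — B^2 > 0, so the exponential closes hyperbolically: l = 3, alpha*l = 3/2, so exp(alpha B) = cosh(3/2) + (sinh(3/2)/3)*B = cosh(3/2) + (sinh(3/2)/3)*B.
Answer: cosh(3/2) - 360*sinh(3/2)/1613*e12 - 48*sinh(3/2)/1613*e14 + 1080*sinh(3/2)/1613*e23 - 155*sinh(3/2)/1613*e24 + 1260*sinh(3/2)/1613*e25 - 144*sinh(3/2)/1613*e34 + 168*sinh(3/2)/1613*e45


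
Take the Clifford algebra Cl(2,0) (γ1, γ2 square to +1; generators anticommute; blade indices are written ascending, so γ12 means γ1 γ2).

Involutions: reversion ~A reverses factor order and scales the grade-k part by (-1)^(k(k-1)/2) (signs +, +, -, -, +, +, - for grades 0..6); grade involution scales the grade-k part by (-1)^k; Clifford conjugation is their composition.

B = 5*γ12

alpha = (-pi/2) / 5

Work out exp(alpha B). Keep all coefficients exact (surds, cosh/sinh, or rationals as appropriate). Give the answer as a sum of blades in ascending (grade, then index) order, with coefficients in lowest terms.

B^2 = (5)^2*(γ12)^2 = 25*(-1) = -25 (a basis 2-blade squares to minus the product of its generators' squares).
B^2 = -25 — circular case — the even/odd split gives cos and sin: l = 5, alpha*l = -pi/2, so exp(alpha B) = cos(-pi/2) + (sin(-pi/2)/5)*B = 0 + (-1/5)*B.
Answer: -γ12


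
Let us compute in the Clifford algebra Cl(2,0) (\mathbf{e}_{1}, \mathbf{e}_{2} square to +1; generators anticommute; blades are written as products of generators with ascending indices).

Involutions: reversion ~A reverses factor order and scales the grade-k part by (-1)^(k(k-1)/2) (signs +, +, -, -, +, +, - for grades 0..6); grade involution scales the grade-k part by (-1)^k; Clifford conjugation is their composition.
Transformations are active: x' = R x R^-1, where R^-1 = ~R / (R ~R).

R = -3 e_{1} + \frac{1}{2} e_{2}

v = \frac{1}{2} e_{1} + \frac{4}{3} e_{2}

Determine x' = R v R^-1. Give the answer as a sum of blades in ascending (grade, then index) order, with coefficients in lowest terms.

~R = -3 e_{1} + \frac{1}{2} e_{2}, and R ~R = \frac{37}{4}, so R^-1 = ~R / (\frac{37}{4}).
R v = -\frac{5}{6} - \frac{17}{4} e_{1} e_{2}
Answer: \frac{3}{74} e_{1} - \frac{158}{111} e_{2}


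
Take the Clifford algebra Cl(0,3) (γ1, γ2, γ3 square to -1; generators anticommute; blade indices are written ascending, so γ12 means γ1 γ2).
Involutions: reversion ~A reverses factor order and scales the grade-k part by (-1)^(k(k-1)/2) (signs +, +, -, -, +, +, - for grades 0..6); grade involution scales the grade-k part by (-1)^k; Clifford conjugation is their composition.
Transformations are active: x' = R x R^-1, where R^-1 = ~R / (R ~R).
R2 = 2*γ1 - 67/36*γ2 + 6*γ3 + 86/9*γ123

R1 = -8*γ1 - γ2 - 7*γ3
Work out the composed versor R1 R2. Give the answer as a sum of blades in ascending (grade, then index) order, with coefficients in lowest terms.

Distribute over the terms of R1 (each basis-blade product reordered to ascending indices, repeated generators contracted through their squares):
(-8*γ1) R2 = 16 + 134/9*γ12 - 48*γ13 + 688/9*γ23
(-γ2) R2 = -67/36 + 2*γ12 - 86/9*γ13 - 6*γ23
(-7*γ3) R2 = 42 + 602/9*γ12 + 14*γ13 - 469/36*γ23
Summing the partial products and collecting blades:
Answer: 2021/36 + 754/9*γ12 - 392/9*γ13 + 689/12*γ23


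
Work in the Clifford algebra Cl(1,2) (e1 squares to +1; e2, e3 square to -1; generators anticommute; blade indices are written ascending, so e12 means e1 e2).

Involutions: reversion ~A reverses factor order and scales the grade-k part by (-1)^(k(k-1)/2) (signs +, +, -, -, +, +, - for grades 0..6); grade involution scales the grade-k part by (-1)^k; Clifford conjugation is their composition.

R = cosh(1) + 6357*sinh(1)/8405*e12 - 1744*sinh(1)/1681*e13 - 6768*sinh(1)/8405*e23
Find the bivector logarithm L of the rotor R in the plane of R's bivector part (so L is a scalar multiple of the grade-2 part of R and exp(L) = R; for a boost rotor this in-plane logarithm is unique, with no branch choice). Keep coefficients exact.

The scalar part of R is cosh(1), giving the rapidity magnitude (cosh is even); the bivector part supplies orientation, its quotient by sinh of the rapidity is the plane, and L = rapidity * plane — unique in that plane, since flipping both signs leaves L unchanged.
Concretely: cosh(rapidity) = cosh(1) gives rapidity = ±1, and since rapidity/sinh(rapidity) is even the sign is immaterial: L = (rapidity/sinh(rapidity)) * <R>_2 = (1/sinh(1)) * <R>_2.
Answer: 6357/8405*e12 - 1744/1681*e13 - 6768/8405*e23


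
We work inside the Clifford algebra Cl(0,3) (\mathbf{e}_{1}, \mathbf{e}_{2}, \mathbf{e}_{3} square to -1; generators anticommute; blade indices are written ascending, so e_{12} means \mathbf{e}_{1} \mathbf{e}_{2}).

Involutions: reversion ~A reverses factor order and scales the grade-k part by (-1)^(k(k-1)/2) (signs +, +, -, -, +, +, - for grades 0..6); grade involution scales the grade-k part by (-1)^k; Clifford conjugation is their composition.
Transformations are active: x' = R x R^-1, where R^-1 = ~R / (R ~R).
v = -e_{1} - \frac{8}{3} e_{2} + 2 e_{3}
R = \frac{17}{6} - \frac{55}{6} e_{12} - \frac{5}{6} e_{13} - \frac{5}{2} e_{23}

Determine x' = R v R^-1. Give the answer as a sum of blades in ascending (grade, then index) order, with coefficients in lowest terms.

~R = \frac{17}{6} + \frac{55}{6} e_{12} + \frac{5}{6} e_{13} + \frac{5}{2} e_{23}, and R ~R = 99, so R^-1 = ~R / (99).
R v = -\frac{461}{18} e_{1} + \frac{119}{18} e_{2} + \frac{79}{6} e_{3} - \frac{325}{18} e_{123}
Answer: \frac{1192}{2673} e_{1} + \frac{7327}{2673} e_{2} + \frac{5606}{2673} e_{3}


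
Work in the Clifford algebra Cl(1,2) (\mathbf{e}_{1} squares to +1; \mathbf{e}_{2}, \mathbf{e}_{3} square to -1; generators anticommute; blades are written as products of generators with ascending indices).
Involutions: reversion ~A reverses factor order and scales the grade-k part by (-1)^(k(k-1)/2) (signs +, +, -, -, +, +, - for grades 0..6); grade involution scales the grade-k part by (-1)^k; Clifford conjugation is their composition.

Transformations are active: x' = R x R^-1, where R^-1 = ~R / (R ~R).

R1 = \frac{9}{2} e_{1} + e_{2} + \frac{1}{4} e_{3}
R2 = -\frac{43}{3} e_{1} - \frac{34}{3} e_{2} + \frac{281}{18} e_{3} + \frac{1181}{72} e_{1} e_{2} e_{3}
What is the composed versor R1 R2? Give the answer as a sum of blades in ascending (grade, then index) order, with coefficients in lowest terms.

Distribute over the terms of R1 (each basis-blade product reordered to ascending indices, repeated generators contracted through their squares):
(\frac{9}{2} e_{1}) R2 = -\frac{129}{2} - 51 e_{1} e_{2} + \frac{281}{4} e_{1} e_{3} + \frac{1181}{16} e_{2} e_{3}
(e_{2}) R2 = \frac{34}{3} + \frac{43}{3} e_{1} e_{2} + \frac{1181}{72} e_{1} e_{3} + \frac{281}{18} e_{2} e_{3}
(\frac{1}{4} e_{3}) R2 = -\frac{281}{72} - \frac{1181}{288} e_{1} e_{2} + \frac{43}{12} e_{1} e_{3} + \frac{17}{6} e_{2} e_{3}
Summing the partial products and collecting blades:
Answer: -\frac{4109}{72} - \frac{11741}{288} e_{1} e_{2} + \frac{6497}{72} e_{1} e_{3} + \frac{13285}{144} e_{2} e_{3}


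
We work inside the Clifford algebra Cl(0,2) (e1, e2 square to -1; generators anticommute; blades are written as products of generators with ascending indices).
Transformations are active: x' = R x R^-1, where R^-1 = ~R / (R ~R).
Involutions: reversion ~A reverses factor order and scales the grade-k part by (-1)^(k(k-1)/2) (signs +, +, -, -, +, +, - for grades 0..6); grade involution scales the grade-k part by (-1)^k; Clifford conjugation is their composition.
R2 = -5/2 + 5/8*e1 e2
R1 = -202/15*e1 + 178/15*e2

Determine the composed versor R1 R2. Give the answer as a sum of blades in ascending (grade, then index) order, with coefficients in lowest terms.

Distribute over the terms of R1 (each basis-blade product reordered to ascending indices, repeated generators contracted through their squares):
(-202/15*e1) R2 = 101/3*e1 + 101/12*e2
(178/15*e2) R2 = 89/12*e1 - 89/3*e2
Summing the partial products and collecting blades:
Answer: 493/12*e1 - 85/4*e2


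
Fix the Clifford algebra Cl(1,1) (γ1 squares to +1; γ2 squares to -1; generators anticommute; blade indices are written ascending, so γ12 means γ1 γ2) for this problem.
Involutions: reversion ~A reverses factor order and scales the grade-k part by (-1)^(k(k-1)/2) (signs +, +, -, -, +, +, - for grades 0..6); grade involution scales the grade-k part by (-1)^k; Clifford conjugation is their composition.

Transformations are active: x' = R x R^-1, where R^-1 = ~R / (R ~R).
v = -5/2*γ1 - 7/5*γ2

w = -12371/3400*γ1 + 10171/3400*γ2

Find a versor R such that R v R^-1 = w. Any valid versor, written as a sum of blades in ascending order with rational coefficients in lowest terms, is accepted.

Take R = v + w = -20871/3400*γ1 + 5411/3400*γ2. Because q(v) = q(w) = 429/100, conjugation by R sends v exactly to w.
Answer: -20871/3400*γ1 + 5411/3400*γ2


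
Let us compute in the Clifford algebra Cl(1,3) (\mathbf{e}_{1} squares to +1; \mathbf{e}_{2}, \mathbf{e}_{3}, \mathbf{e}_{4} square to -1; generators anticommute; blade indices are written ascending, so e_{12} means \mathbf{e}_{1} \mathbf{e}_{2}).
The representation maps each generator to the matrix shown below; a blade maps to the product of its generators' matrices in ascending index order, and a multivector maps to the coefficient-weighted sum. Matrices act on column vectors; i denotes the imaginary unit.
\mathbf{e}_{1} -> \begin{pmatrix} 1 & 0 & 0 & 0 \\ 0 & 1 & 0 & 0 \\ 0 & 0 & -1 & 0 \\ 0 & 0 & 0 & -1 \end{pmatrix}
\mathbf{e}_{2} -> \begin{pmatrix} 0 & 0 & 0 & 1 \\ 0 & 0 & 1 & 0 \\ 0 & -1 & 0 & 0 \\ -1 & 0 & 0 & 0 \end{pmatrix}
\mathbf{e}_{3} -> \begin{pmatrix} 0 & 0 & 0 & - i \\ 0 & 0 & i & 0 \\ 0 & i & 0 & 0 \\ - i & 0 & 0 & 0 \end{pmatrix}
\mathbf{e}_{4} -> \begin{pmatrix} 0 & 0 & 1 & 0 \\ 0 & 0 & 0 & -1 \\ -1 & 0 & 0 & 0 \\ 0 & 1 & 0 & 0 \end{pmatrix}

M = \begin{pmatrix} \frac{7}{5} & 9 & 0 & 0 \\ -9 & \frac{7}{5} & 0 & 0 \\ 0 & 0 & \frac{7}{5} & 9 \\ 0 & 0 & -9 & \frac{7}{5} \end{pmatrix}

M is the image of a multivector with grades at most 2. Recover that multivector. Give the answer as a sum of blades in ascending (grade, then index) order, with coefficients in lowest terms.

Method: the blade images are trace-orthogonal — tr(rho(e_A) rho(e_B)^-1) = 4 if A = B and 0 otherwise — and rho(e_A)^-1 = (e_A)^2 * rho(e_A) with (e_A)^2 = +1 or -1, so the coefficient of e_A in the preimage is (e_A)^2 * tr(M rho(e_A))/4.
Nonzero projections over blades of grade <= 2: 1: (1)^2 = +1, tr(M 1) = \frac{28}{5}, coefficient \frac{7}{5}; e_{24}: (e_{24})^2 = -1, tr(M rho(e_{24})) = -36, coefficient 9. Every other blade of grade <= 2 projects to 0.
Answer: \frac{7}{5} + 9 e_{24}
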